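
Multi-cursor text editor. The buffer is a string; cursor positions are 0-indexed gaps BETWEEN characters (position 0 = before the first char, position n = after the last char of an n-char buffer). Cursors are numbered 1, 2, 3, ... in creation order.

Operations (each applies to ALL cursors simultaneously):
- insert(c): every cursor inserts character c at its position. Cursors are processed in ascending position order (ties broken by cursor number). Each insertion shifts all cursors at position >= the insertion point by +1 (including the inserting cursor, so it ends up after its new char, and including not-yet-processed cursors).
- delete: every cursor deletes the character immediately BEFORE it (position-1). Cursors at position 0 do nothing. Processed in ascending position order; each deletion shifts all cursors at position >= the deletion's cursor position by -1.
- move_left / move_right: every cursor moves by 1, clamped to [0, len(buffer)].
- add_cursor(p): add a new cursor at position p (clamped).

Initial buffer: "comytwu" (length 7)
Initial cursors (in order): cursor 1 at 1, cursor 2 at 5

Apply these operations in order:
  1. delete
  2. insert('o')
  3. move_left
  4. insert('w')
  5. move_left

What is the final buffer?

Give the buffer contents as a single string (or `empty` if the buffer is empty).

Answer: woomywowu

Derivation:
After op 1 (delete): buffer="omywu" (len 5), cursors c1@0 c2@3, authorship .....
After op 2 (insert('o')): buffer="oomyowu" (len 7), cursors c1@1 c2@5, authorship 1...2..
After op 3 (move_left): buffer="oomyowu" (len 7), cursors c1@0 c2@4, authorship 1...2..
After op 4 (insert('w')): buffer="woomywowu" (len 9), cursors c1@1 c2@6, authorship 11...22..
After op 5 (move_left): buffer="woomywowu" (len 9), cursors c1@0 c2@5, authorship 11...22..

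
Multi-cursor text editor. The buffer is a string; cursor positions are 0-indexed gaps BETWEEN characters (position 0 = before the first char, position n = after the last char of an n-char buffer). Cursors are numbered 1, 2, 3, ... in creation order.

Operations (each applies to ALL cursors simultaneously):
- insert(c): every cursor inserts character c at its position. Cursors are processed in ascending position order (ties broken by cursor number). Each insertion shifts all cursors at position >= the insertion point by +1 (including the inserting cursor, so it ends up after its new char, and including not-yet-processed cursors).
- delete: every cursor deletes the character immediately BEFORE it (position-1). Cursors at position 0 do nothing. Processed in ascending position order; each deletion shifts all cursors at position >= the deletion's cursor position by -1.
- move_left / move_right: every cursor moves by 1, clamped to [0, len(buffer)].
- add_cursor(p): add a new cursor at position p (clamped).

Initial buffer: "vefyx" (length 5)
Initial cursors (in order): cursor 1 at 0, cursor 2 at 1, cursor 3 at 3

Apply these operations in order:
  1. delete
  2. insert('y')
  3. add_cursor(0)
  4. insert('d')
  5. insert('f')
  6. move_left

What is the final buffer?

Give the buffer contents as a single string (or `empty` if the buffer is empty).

After op 1 (delete): buffer="eyx" (len 3), cursors c1@0 c2@0 c3@1, authorship ...
After op 2 (insert('y')): buffer="yyeyyx" (len 6), cursors c1@2 c2@2 c3@4, authorship 12.3..
After op 3 (add_cursor(0)): buffer="yyeyyx" (len 6), cursors c4@0 c1@2 c2@2 c3@4, authorship 12.3..
After op 4 (insert('d')): buffer="dyyddeydyx" (len 10), cursors c4@1 c1@5 c2@5 c3@8, authorship 41212.33..
After op 5 (insert('f')): buffer="dfyyddffeydfyx" (len 14), cursors c4@2 c1@8 c2@8 c3@12, authorship 44121212.333..
After op 6 (move_left): buffer="dfyyddffeydfyx" (len 14), cursors c4@1 c1@7 c2@7 c3@11, authorship 44121212.333..

Answer: dfyyddffeydfyx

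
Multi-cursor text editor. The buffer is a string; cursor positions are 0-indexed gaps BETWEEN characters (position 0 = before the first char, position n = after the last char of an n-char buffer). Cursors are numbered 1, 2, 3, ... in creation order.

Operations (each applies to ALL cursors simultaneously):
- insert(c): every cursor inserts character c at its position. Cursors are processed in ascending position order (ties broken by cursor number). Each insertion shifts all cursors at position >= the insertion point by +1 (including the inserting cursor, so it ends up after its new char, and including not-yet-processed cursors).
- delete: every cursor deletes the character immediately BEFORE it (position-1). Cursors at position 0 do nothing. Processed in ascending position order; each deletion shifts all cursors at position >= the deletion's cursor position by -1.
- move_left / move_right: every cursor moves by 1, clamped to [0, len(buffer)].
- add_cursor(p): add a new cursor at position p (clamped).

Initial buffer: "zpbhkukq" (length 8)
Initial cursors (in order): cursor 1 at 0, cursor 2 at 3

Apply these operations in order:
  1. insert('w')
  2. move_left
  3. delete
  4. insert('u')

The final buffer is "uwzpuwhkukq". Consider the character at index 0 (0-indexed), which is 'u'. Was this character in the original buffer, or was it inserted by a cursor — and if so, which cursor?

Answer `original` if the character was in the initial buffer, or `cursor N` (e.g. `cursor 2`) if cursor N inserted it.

After op 1 (insert('w')): buffer="wzpbwhkukq" (len 10), cursors c1@1 c2@5, authorship 1...2.....
After op 2 (move_left): buffer="wzpbwhkukq" (len 10), cursors c1@0 c2@4, authorship 1...2.....
After op 3 (delete): buffer="wzpwhkukq" (len 9), cursors c1@0 c2@3, authorship 1..2.....
After op 4 (insert('u')): buffer="uwzpuwhkukq" (len 11), cursors c1@1 c2@5, authorship 11..22.....
Authorship (.=original, N=cursor N): 1 1 . . 2 2 . . . . .
Index 0: author = 1

Answer: cursor 1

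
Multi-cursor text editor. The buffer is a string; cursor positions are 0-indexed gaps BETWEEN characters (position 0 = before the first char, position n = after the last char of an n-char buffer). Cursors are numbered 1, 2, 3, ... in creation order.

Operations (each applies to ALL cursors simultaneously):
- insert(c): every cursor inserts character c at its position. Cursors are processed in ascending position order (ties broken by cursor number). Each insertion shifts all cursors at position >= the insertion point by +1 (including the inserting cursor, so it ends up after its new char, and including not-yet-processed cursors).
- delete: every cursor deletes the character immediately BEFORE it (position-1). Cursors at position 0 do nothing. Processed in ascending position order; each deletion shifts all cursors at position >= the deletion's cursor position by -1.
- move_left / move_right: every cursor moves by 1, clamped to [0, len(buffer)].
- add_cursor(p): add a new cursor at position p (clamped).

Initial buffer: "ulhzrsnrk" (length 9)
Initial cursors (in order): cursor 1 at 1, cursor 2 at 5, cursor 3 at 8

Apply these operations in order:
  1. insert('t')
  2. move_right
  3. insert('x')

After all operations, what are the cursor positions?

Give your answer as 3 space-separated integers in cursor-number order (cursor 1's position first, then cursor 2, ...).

After op 1 (insert('t')): buffer="utlhzrtsnrtk" (len 12), cursors c1@2 c2@7 c3@11, authorship .1....2...3.
After op 2 (move_right): buffer="utlhzrtsnrtk" (len 12), cursors c1@3 c2@8 c3@12, authorship .1....2...3.
After op 3 (insert('x')): buffer="utlxhzrtsxnrtkx" (len 15), cursors c1@4 c2@10 c3@15, authorship .1.1...2.2..3.3

Answer: 4 10 15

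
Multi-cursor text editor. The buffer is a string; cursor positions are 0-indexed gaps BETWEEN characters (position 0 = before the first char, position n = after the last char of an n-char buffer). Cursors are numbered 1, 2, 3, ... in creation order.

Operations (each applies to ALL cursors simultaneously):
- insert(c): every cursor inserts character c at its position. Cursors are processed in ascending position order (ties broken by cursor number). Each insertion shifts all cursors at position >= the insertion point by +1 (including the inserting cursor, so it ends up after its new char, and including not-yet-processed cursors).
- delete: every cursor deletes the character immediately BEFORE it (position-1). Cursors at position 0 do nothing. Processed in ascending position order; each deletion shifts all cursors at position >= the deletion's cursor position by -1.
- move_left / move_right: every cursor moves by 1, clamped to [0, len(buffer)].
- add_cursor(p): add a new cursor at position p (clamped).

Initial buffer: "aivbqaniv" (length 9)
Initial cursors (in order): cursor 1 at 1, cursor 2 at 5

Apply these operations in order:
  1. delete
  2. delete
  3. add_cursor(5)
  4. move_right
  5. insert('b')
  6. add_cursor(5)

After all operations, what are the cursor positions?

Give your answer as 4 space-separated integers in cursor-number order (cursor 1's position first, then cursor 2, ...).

After op 1 (delete): buffer="ivbaniv" (len 7), cursors c1@0 c2@3, authorship .......
After op 2 (delete): buffer="ivaniv" (len 6), cursors c1@0 c2@2, authorship ......
After op 3 (add_cursor(5)): buffer="ivaniv" (len 6), cursors c1@0 c2@2 c3@5, authorship ......
After op 4 (move_right): buffer="ivaniv" (len 6), cursors c1@1 c2@3 c3@6, authorship ......
After op 5 (insert('b')): buffer="ibvabnivb" (len 9), cursors c1@2 c2@5 c3@9, authorship .1..2...3
After op 6 (add_cursor(5)): buffer="ibvabnivb" (len 9), cursors c1@2 c2@5 c4@5 c3@9, authorship .1..2...3

Answer: 2 5 9 5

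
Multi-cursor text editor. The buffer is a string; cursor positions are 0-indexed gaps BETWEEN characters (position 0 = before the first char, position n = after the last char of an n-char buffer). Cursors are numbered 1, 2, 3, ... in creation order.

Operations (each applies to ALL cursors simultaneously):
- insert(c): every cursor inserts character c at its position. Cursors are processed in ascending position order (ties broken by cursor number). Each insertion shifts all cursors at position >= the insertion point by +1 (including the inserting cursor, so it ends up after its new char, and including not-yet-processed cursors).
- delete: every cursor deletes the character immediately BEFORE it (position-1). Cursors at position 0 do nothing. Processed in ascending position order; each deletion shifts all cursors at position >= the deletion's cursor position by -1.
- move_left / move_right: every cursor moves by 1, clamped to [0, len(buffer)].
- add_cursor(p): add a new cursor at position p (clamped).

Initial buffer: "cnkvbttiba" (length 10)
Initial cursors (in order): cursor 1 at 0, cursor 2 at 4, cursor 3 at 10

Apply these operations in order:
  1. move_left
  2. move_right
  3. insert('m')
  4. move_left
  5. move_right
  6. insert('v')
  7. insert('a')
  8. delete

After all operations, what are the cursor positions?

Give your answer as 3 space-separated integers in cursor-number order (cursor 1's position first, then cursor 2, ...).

Answer: 3 8 16

Derivation:
After op 1 (move_left): buffer="cnkvbttiba" (len 10), cursors c1@0 c2@3 c3@9, authorship ..........
After op 2 (move_right): buffer="cnkvbttiba" (len 10), cursors c1@1 c2@4 c3@10, authorship ..........
After op 3 (insert('m')): buffer="cmnkvmbttibam" (len 13), cursors c1@2 c2@6 c3@13, authorship .1...2......3
After op 4 (move_left): buffer="cmnkvmbttibam" (len 13), cursors c1@1 c2@5 c3@12, authorship .1...2......3
After op 5 (move_right): buffer="cmnkvmbttibam" (len 13), cursors c1@2 c2@6 c3@13, authorship .1...2......3
After op 6 (insert('v')): buffer="cmvnkvmvbttibamv" (len 16), cursors c1@3 c2@8 c3@16, authorship .11...22......33
After op 7 (insert('a')): buffer="cmvankvmvabttibamva" (len 19), cursors c1@4 c2@10 c3@19, authorship .111...222......333
After op 8 (delete): buffer="cmvnkvmvbttibamv" (len 16), cursors c1@3 c2@8 c3@16, authorship .11...22......33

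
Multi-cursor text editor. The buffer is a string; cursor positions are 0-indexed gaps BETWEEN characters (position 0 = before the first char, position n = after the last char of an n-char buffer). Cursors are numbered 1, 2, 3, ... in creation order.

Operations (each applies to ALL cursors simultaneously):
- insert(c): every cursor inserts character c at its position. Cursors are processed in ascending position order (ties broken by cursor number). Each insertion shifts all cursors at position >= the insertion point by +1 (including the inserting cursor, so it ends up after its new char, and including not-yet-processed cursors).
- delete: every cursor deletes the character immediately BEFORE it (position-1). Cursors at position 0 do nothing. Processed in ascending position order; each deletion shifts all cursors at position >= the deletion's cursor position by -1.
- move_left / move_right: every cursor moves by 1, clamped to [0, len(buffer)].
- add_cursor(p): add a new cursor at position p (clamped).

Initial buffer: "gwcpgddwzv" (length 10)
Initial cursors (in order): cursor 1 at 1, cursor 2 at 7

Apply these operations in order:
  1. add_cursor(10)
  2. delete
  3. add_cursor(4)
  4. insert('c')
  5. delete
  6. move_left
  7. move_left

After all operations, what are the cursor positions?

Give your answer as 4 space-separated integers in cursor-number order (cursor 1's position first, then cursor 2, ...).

After op 1 (add_cursor(10)): buffer="gwcpgddwzv" (len 10), cursors c1@1 c2@7 c3@10, authorship ..........
After op 2 (delete): buffer="wcpgdwz" (len 7), cursors c1@0 c2@5 c3@7, authorship .......
After op 3 (add_cursor(4)): buffer="wcpgdwz" (len 7), cursors c1@0 c4@4 c2@5 c3@7, authorship .......
After op 4 (insert('c')): buffer="cwcpgcdcwzc" (len 11), cursors c1@1 c4@6 c2@8 c3@11, authorship 1....4.2..3
After op 5 (delete): buffer="wcpgdwz" (len 7), cursors c1@0 c4@4 c2@5 c3@7, authorship .......
After op 6 (move_left): buffer="wcpgdwz" (len 7), cursors c1@0 c4@3 c2@4 c3@6, authorship .......
After op 7 (move_left): buffer="wcpgdwz" (len 7), cursors c1@0 c4@2 c2@3 c3@5, authorship .......

Answer: 0 3 5 2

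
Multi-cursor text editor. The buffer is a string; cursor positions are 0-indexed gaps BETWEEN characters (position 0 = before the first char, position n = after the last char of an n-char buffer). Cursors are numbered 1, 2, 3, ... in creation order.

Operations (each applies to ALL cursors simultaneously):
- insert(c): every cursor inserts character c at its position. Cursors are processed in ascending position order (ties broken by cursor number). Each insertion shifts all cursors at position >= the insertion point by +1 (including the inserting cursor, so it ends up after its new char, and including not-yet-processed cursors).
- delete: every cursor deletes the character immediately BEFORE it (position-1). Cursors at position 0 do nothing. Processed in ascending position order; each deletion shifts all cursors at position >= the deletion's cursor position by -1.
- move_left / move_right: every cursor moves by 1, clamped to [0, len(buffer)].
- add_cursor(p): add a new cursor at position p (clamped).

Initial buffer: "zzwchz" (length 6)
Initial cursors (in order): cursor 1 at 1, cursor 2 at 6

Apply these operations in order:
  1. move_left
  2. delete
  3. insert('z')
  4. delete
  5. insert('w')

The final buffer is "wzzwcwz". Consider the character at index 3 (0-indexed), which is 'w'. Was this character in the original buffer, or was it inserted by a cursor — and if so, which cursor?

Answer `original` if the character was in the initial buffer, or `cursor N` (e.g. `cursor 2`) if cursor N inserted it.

Answer: original

Derivation:
After op 1 (move_left): buffer="zzwchz" (len 6), cursors c1@0 c2@5, authorship ......
After op 2 (delete): buffer="zzwcz" (len 5), cursors c1@0 c2@4, authorship .....
After op 3 (insert('z')): buffer="zzzwczz" (len 7), cursors c1@1 c2@6, authorship 1....2.
After op 4 (delete): buffer="zzwcz" (len 5), cursors c1@0 c2@4, authorship .....
After op 5 (insert('w')): buffer="wzzwcwz" (len 7), cursors c1@1 c2@6, authorship 1....2.
Authorship (.=original, N=cursor N): 1 . . . . 2 .
Index 3: author = original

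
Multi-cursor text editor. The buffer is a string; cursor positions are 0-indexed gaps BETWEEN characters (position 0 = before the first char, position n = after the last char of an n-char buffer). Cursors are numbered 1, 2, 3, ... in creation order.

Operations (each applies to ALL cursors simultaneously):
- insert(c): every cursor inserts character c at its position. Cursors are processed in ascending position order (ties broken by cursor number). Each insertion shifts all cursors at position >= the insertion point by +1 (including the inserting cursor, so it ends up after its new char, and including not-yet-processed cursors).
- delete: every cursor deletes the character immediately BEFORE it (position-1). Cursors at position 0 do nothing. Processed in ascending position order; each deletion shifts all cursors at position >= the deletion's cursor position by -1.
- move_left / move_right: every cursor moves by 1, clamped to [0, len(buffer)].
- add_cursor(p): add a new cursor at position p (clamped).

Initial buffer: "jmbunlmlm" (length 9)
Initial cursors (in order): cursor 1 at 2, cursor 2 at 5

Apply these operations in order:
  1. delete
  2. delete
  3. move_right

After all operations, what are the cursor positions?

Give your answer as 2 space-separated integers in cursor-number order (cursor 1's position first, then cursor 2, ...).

After op 1 (delete): buffer="jbulmlm" (len 7), cursors c1@1 c2@3, authorship .......
After op 2 (delete): buffer="blmlm" (len 5), cursors c1@0 c2@1, authorship .....
After op 3 (move_right): buffer="blmlm" (len 5), cursors c1@1 c2@2, authorship .....

Answer: 1 2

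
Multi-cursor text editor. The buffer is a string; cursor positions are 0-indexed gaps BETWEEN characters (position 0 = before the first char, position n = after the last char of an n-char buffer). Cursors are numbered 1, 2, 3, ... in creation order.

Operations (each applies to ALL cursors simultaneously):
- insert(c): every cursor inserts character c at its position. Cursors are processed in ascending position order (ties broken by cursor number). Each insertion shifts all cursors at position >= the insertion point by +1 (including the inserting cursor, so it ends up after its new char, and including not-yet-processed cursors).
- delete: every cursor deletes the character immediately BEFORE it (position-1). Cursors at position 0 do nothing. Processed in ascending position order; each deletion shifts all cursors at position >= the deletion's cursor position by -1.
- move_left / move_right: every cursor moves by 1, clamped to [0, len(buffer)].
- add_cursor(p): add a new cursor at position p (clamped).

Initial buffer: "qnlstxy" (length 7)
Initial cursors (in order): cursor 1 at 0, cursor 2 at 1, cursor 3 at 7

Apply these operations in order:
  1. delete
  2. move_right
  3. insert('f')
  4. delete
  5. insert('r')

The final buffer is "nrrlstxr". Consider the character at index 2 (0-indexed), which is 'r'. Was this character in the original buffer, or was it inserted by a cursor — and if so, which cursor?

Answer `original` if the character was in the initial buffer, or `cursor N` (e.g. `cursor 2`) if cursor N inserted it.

Answer: cursor 2

Derivation:
After op 1 (delete): buffer="nlstx" (len 5), cursors c1@0 c2@0 c3@5, authorship .....
After op 2 (move_right): buffer="nlstx" (len 5), cursors c1@1 c2@1 c3@5, authorship .....
After op 3 (insert('f')): buffer="nfflstxf" (len 8), cursors c1@3 c2@3 c3@8, authorship .12....3
After op 4 (delete): buffer="nlstx" (len 5), cursors c1@1 c2@1 c3@5, authorship .....
After op 5 (insert('r')): buffer="nrrlstxr" (len 8), cursors c1@3 c2@3 c3@8, authorship .12....3
Authorship (.=original, N=cursor N): . 1 2 . . . . 3
Index 2: author = 2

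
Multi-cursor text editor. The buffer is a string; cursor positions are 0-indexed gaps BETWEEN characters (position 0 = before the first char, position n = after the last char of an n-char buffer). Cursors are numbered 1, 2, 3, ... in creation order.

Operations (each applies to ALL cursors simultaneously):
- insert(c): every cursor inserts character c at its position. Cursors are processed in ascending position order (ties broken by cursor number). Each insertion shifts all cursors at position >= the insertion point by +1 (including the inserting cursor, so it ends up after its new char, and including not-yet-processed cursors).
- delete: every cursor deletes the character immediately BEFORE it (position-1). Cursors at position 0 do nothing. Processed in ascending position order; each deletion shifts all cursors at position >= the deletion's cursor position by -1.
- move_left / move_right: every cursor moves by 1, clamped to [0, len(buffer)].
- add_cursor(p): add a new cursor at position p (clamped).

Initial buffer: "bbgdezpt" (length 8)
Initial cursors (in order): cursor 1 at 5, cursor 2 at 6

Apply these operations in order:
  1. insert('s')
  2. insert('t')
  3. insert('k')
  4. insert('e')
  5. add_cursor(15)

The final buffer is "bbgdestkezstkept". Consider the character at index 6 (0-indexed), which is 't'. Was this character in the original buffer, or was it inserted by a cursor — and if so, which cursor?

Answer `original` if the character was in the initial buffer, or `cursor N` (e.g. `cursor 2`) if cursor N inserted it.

After op 1 (insert('s')): buffer="bbgdeszspt" (len 10), cursors c1@6 c2@8, authorship .....1.2..
After op 2 (insert('t')): buffer="bbgdestzstpt" (len 12), cursors c1@7 c2@10, authorship .....11.22..
After op 3 (insert('k')): buffer="bbgdestkzstkpt" (len 14), cursors c1@8 c2@12, authorship .....111.222..
After op 4 (insert('e')): buffer="bbgdestkezstkept" (len 16), cursors c1@9 c2@14, authorship .....1111.2222..
After op 5 (add_cursor(15)): buffer="bbgdestkezstkept" (len 16), cursors c1@9 c2@14 c3@15, authorship .....1111.2222..
Authorship (.=original, N=cursor N): . . . . . 1 1 1 1 . 2 2 2 2 . .
Index 6: author = 1

Answer: cursor 1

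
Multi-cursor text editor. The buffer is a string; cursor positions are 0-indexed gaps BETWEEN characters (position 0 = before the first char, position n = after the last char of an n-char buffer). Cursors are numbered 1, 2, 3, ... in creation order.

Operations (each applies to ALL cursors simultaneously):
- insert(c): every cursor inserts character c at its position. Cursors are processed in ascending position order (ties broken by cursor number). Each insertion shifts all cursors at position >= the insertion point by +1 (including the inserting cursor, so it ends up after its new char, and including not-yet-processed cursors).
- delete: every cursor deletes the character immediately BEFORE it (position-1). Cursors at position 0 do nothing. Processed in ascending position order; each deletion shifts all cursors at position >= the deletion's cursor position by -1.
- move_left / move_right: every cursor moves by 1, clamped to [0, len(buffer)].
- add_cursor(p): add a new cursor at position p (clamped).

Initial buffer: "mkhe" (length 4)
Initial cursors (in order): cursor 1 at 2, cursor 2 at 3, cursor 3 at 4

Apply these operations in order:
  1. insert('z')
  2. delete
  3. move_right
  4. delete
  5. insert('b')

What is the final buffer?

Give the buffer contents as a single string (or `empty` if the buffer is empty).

After op 1 (insert('z')): buffer="mkzhzez" (len 7), cursors c1@3 c2@5 c3@7, authorship ..1.2.3
After op 2 (delete): buffer="mkhe" (len 4), cursors c1@2 c2@3 c3@4, authorship ....
After op 3 (move_right): buffer="mkhe" (len 4), cursors c1@3 c2@4 c3@4, authorship ....
After op 4 (delete): buffer="m" (len 1), cursors c1@1 c2@1 c3@1, authorship .
After op 5 (insert('b')): buffer="mbbb" (len 4), cursors c1@4 c2@4 c3@4, authorship .123

Answer: mbbb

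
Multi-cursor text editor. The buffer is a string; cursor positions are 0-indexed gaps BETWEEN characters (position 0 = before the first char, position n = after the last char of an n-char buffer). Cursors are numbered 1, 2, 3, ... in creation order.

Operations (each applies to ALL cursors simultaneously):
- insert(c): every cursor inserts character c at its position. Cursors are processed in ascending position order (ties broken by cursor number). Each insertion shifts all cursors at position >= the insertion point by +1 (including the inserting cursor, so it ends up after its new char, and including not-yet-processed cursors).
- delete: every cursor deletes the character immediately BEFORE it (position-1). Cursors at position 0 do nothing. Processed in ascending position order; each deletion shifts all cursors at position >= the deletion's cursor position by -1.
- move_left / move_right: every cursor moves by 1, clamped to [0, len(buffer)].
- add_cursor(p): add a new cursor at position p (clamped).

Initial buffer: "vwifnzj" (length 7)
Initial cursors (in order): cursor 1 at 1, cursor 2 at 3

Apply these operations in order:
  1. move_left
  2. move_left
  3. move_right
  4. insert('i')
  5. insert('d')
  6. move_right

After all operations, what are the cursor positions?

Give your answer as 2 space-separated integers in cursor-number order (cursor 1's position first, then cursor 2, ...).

After op 1 (move_left): buffer="vwifnzj" (len 7), cursors c1@0 c2@2, authorship .......
After op 2 (move_left): buffer="vwifnzj" (len 7), cursors c1@0 c2@1, authorship .......
After op 3 (move_right): buffer="vwifnzj" (len 7), cursors c1@1 c2@2, authorship .......
After op 4 (insert('i')): buffer="viwiifnzj" (len 9), cursors c1@2 c2@4, authorship .1.2.....
After op 5 (insert('d')): buffer="vidwidifnzj" (len 11), cursors c1@3 c2@6, authorship .11.22.....
After op 6 (move_right): buffer="vidwidifnzj" (len 11), cursors c1@4 c2@7, authorship .11.22.....

Answer: 4 7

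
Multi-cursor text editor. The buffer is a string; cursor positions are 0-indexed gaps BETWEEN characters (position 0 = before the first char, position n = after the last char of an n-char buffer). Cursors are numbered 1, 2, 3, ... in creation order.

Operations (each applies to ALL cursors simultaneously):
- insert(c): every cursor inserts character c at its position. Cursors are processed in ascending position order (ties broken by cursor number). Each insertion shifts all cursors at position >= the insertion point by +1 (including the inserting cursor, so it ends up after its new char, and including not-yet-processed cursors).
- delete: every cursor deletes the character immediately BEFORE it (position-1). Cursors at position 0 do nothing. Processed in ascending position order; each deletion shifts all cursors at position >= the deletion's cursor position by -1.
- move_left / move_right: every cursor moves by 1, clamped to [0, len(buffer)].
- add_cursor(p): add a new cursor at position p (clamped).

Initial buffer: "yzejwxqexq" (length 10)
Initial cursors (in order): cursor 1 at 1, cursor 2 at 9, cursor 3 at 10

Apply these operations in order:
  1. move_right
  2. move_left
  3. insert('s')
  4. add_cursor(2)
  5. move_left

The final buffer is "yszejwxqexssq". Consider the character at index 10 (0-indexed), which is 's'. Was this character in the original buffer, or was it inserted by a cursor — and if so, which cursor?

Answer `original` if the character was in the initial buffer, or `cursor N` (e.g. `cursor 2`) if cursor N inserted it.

After op 1 (move_right): buffer="yzejwxqexq" (len 10), cursors c1@2 c2@10 c3@10, authorship ..........
After op 2 (move_left): buffer="yzejwxqexq" (len 10), cursors c1@1 c2@9 c3@9, authorship ..........
After op 3 (insert('s')): buffer="yszejwxqexssq" (len 13), cursors c1@2 c2@12 c3@12, authorship .1........23.
After op 4 (add_cursor(2)): buffer="yszejwxqexssq" (len 13), cursors c1@2 c4@2 c2@12 c3@12, authorship .1........23.
After op 5 (move_left): buffer="yszejwxqexssq" (len 13), cursors c1@1 c4@1 c2@11 c3@11, authorship .1........23.
Authorship (.=original, N=cursor N): . 1 . . . . . . . . 2 3 .
Index 10: author = 2

Answer: cursor 2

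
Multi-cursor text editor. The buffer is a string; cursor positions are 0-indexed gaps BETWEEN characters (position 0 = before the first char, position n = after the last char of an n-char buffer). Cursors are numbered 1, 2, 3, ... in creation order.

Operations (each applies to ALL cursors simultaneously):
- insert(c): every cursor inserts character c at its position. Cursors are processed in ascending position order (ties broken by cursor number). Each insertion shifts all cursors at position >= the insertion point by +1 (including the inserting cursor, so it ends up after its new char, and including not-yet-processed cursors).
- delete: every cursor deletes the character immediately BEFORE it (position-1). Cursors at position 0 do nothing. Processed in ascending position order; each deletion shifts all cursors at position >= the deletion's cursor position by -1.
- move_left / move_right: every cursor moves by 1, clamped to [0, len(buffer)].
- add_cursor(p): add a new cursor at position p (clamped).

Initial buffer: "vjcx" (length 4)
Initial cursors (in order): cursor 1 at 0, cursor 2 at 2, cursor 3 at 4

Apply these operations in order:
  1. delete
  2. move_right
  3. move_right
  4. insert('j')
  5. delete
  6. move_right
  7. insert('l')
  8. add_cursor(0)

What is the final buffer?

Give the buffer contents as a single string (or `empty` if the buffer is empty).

After op 1 (delete): buffer="vc" (len 2), cursors c1@0 c2@1 c3@2, authorship ..
After op 2 (move_right): buffer="vc" (len 2), cursors c1@1 c2@2 c3@2, authorship ..
After op 3 (move_right): buffer="vc" (len 2), cursors c1@2 c2@2 c3@2, authorship ..
After op 4 (insert('j')): buffer="vcjjj" (len 5), cursors c1@5 c2@5 c3@5, authorship ..123
After op 5 (delete): buffer="vc" (len 2), cursors c1@2 c2@2 c3@2, authorship ..
After op 6 (move_right): buffer="vc" (len 2), cursors c1@2 c2@2 c3@2, authorship ..
After op 7 (insert('l')): buffer="vclll" (len 5), cursors c1@5 c2@5 c3@5, authorship ..123
After op 8 (add_cursor(0)): buffer="vclll" (len 5), cursors c4@0 c1@5 c2@5 c3@5, authorship ..123

Answer: vclll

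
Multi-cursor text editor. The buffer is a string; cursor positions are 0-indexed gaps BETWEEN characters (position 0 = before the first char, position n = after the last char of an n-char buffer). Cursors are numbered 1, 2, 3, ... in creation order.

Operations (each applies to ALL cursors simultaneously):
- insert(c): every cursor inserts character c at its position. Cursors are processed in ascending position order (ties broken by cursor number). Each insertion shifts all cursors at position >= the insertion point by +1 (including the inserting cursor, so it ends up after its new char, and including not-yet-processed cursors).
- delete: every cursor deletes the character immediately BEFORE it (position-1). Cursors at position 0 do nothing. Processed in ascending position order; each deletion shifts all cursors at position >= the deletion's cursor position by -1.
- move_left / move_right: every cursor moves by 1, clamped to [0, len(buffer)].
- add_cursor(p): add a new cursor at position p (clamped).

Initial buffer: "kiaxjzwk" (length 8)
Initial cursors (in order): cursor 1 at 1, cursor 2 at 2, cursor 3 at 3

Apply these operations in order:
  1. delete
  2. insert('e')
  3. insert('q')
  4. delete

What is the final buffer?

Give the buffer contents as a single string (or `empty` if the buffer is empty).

After op 1 (delete): buffer="xjzwk" (len 5), cursors c1@0 c2@0 c3@0, authorship .....
After op 2 (insert('e')): buffer="eeexjzwk" (len 8), cursors c1@3 c2@3 c3@3, authorship 123.....
After op 3 (insert('q')): buffer="eeeqqqxjzwk" (len 11), cursors c1@6 c2@6 c3@6, authorship 123123.....
After op 4 (delete): buffer="eeexjzwk" (len 8), cursors c1@3 c2@3 c3@3, authorship 123.....

Answer: eeexjzwk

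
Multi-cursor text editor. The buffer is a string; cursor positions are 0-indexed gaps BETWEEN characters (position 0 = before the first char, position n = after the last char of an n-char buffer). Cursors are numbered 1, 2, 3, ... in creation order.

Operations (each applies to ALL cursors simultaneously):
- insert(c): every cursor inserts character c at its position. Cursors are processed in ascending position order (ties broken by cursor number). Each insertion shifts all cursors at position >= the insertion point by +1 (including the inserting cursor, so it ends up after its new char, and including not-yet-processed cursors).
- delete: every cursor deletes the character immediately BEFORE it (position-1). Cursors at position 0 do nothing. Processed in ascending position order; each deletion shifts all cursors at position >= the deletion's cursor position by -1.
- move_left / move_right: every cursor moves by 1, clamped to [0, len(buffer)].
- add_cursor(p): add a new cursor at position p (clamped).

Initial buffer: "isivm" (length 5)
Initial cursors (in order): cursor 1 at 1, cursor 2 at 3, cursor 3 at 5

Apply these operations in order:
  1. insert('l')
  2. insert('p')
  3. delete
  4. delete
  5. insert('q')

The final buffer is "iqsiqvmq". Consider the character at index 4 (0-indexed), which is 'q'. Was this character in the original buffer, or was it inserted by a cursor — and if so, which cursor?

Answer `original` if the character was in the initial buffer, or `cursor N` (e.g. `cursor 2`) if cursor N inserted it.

Answer: cursor 2

Derivation:
After op 1 (insert('l')): buffer="ilsilvml" (len 8), cursors c1@2 c2@5 c3@8, authorship .1..2..3
After op 2 (insert('p')): buffer="ilpsilpvmlp" (len 11), cursors c1@3 c2@7 c3@11, authorship .11..22..33
After op 3 (delete): buffer="ilsilvml" (len 8), cursors c1@2 c2@5 c3@8, authorship .1..2..3
After op 4 (delete): buffer="isivm" (len 5), cursors c1@1 c2@3 c3@5, authorship .....
After op 5 (insert('q')): buffer="iqsiqvmq" (len 8), cursors c1@2 c2@5 c3@8, authorship .1..2..3
Authorship (.=original, N=cursor N): . 1 . . 2 . . 3
Index 4: author = 2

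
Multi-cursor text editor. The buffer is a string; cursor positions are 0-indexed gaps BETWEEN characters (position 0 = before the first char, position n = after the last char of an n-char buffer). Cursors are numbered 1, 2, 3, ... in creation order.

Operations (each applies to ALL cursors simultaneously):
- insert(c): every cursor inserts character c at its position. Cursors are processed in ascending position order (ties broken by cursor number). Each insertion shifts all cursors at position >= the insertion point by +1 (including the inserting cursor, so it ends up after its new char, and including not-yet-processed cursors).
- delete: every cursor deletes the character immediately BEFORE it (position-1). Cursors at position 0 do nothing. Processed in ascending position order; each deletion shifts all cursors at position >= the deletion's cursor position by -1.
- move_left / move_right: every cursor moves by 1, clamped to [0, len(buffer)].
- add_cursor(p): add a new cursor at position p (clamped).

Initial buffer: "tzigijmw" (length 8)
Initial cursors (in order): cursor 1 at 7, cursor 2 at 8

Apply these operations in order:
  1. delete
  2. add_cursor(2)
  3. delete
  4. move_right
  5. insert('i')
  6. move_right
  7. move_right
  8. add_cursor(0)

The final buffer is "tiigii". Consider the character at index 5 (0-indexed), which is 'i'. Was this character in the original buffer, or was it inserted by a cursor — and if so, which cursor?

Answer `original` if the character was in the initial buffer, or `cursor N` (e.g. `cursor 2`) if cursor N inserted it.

Answer: cursor 2

Derivation:
After op 1 (delete): buffer="tzigij" (len 6), cursors c1@6 c2@6, authorship ......
After op 2 (add_cursor(2)): buffer="tzigij" (len 6), cursors c3@2 c1@6 c2@6, authorship ......
After op 3 (delete): buffer="tig" (len 3), cursors c3@1 c1@3 c2@3, authorship ...
After op 4 (move_right): buffer="tig" (len 3), cursors c3@2 c1@3 c2@3, authorship ...
After op 5 (insert('i')): buffer="tiigii" (len 6), cursors c3@3 c1@6 c2@6, authorship ..3.12
After op 6 (move_right): buffer="tiigii" (len 6), cursors c3@4 c1@6 c2@6, authorship ..3.12
After op 7 (move_right): buffer="tiigii" (len 6), cursors c3@5 c1@6 c2@6, authorship ..3.12
After op 8 (add_cursor(0)): buffer="tiigii" (len 6), cursors c4@0 c3@5 c1@6 c2@6, authorship ..3.12
Authorship (.=original, N=cursor N): . . 3 . 1 2
Index 5: author = 2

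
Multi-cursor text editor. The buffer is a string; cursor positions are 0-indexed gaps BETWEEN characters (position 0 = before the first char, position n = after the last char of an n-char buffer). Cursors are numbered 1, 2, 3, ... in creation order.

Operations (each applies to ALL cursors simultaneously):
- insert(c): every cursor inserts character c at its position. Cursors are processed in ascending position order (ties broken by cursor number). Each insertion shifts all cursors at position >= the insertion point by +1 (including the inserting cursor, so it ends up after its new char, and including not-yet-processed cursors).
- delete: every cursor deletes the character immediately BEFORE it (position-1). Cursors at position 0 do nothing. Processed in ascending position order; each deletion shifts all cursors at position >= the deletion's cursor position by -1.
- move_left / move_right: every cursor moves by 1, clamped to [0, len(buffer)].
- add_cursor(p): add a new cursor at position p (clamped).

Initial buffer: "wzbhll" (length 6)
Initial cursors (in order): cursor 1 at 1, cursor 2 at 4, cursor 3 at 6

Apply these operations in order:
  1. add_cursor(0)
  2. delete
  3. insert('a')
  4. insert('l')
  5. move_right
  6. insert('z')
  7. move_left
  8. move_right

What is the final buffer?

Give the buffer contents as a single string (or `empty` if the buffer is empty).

After op 1 (add_cursor(0)): buffer="wzbhll" (len 6), cursors c4@0 c1@1 c2@4 c3@6, authorship ......
After op 2 (delete): buffer="zbl" (len 3), cursors c1@0 c4@0 c2@2 c3@3, authorship ...
After op 3 (insert('a')): buffer="aazbala" (len 7), cursors c1@2 c4@2 c2@5 c3@7, authorship 14..2.3
After op 4 (insert('l')): buffer="aallzballal" (len 11), cursors c1@4 c4@4 c2@8 c3@11, authorship 1414..22.33
After op 5 (move_right): buffer="aallzballal" (len 11), cursors c1@5 c4@5 c2@9 c3@11, authorship 1414..22.33
After op 6 (insert('z')): buffer="aallzzzballzalz" (len 15), cursors c1@7 c4@7 c2@12 c3@15, authorship 1414.14.22.2333
After op 7 (move_left): buffer="aallzzzballzalz" (len 15), cursors c1@6 c4@6 c2@11 c3@14, authorship 1414.14.22.2333
After op 8 (move_right): buffer="aallzzzballzalz" (len 15), cursors c1@7 c4@7 c2@12 c3@15, authorship 1414.14.22.2333

Answer: aallzzzballzalz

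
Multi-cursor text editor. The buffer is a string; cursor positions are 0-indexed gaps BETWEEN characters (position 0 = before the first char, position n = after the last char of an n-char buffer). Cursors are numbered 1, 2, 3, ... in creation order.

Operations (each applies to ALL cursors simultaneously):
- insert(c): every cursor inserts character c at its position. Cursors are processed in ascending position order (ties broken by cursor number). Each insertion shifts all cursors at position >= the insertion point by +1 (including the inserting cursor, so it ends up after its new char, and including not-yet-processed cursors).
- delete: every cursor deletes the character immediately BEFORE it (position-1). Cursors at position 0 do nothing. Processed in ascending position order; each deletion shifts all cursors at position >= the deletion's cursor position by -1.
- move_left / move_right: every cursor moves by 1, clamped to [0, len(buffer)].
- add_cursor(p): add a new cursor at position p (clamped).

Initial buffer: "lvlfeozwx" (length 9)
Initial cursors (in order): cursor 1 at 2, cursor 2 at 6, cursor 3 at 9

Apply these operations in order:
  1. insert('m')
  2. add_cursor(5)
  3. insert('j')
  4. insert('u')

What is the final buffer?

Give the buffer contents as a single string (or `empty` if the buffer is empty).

After op 1 (insert('m')): buffer="lvmlfeomzwxm" (len 12), cursors c1@3 c2@8 c3@12, authorship ..1....2...3
After op 2 (add_cursor(5)): buffer="lvmlfeomzwxm" (len 12), cursors c1@3 c4@5 c2@8 c3@12, authorship ..1....2...3
After op 3 (insert('j')): buffer="lvmjlfjeomjzwxmj" (len 16), cursors c1@4 c4@7 c2@11 c3@16, authorship ..11..4..22...33
After op 4 (insert('u')): buffer="lvmjulfjueomjuzwxmju" (len 20), cursors c1@5 c4@9 c2@14 c3@20, authorship ..111..44..222...333

Answer: lvmjulfjueomjuzwxmju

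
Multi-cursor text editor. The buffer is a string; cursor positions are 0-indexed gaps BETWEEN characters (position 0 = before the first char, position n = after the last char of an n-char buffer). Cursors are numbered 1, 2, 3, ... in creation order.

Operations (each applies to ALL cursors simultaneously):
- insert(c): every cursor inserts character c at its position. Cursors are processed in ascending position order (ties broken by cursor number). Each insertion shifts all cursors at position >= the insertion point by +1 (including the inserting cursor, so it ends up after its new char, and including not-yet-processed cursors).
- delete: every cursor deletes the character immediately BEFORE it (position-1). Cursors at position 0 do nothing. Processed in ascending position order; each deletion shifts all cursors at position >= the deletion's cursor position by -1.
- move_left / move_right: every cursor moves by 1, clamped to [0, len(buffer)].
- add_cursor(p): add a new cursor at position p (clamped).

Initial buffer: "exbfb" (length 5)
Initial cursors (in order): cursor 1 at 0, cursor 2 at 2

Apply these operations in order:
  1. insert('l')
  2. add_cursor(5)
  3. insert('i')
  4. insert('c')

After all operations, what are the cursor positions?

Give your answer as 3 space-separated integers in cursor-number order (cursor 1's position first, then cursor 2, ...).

After op 1 (insert('l')): buffer="lexlbfb" (len 7), cursors c1@1 c2@4, authorship 1..2...
After op 2 (add_cursor(5)): buffer="lexlbfb" (len 7), cursors c1@1 c2@4 c3@5, authorship 1..2...
After op 3 (insert('i')): buffer="liexlibifb" (len 10), cursors c1@2 c2@6 c3@8, authorship 11..22.3..
After op 4 (insert('c')): buffer="licexlicbicfb" (len 13), cursors c1@3 c2@8 c3@11, authorship 111..222.33..

Answer: 3 8 11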